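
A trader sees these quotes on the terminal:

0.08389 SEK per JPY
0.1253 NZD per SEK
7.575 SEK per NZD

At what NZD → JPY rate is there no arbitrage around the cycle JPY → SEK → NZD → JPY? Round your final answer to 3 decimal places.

95.135

Known legs of the cycle: 0.08389 × 0.1253 = 0.010511417
For no arbitrage the full-cycle product must be 1, so the missing rate is 1 / 0.010511417 ≈ 95.13465.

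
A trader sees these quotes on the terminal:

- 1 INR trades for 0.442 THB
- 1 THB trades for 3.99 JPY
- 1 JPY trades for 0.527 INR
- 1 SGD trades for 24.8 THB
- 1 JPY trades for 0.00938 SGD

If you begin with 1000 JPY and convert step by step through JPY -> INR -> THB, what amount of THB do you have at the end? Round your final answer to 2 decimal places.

232.93

1000 JPY × 0.527 = 527 INR
527 INR × 0.442 = 232.934 THB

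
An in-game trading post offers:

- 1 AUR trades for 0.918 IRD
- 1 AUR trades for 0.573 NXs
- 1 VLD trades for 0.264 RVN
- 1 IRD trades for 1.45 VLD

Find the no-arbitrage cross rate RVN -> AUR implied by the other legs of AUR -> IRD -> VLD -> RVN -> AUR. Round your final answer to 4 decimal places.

Known legs of the cycle: 0.918 × 1.45 × 0.264 = 0.3514104
For no arbitrage the full-cycle product must be 1, so the missing rate is 1 / 0.3514104 ≈ 2.845676.

2.8457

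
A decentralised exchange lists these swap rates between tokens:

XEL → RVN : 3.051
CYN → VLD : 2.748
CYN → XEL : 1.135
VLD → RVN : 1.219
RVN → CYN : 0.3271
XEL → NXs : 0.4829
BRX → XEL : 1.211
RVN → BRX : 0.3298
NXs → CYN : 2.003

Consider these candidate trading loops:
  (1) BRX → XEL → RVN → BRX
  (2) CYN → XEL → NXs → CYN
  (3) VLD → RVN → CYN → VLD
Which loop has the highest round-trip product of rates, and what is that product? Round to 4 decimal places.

(1) 1.211 × 3.051 × 0.3298 = 1.21853
(2) 1.135 × 0.4829 × 2.003 = 1.09783
(3) 1.219 × 0.3271 × 2.748 = 1.09572
Highest is cycle (1) at 1.2185 (>1, arbitrage).

1.2185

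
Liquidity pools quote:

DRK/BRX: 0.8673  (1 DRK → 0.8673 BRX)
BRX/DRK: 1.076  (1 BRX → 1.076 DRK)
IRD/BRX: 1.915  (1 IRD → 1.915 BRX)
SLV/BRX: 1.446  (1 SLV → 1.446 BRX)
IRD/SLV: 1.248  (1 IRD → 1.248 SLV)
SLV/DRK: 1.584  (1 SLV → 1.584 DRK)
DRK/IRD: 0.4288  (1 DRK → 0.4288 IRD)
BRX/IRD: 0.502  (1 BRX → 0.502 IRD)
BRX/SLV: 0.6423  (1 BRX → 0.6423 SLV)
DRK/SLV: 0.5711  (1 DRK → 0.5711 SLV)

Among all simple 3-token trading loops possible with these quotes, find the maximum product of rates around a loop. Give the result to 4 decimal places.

IRD→SLV→BRX→IRD: 1.248 × 1.446 × 0.502 = 0.90591
BRX→DRK→SLV→BRX: 1.076 × 0.5711 × 1.446 = 0.88857
IRD→BRX→DRK→IRD: 1.915 × 1.076 × 0.4288 = 0.88356
BRX→SLV→DRK→BRX: 0.6423 × 1.584 × 0.8673 = 0.88239
IRD→SLV→DRK→IRD: 1.248 × 1.584 × 0.4288 = 0.84767
Maximum is IRD→SLV→BRX→IRD at 0.9059; no arbitrage — every cycle loses value.

0.9059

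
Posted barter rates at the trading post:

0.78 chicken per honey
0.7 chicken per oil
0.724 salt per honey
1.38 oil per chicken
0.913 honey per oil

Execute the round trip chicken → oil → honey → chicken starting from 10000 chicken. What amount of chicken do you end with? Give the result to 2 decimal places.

10000 chicken × 1.38 = 13800 oil
13800 oil × 0.913 = 12599.4 honey
12599.4 honey × 0.78 = 9827.532 chicken

9827.53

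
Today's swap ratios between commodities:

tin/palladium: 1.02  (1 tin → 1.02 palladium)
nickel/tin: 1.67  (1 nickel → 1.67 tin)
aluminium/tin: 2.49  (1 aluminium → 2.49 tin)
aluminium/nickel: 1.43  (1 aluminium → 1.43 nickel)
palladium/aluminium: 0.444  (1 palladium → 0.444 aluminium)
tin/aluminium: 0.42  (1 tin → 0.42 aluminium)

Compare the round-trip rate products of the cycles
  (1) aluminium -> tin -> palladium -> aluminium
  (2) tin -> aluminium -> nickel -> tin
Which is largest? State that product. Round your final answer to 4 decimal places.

1.1277

(1) 2.49 × 1.02 × 0.444 = 1.12767
(2) 0.42 × 1.43 × 1.67 = 1.00300
Highest is cycle (1) at 1.1277 (>1, arbitrage).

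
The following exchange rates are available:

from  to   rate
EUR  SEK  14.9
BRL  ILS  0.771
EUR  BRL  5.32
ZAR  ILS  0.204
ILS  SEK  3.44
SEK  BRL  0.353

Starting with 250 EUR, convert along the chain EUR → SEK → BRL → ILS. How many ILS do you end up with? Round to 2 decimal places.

250 EUR × 14.9 = 3725 SEK
3725 SEK × 0.353 = 1314.925 BRL
1314.925 BRL × 0.771 = 1013.807175 ILS

1013.81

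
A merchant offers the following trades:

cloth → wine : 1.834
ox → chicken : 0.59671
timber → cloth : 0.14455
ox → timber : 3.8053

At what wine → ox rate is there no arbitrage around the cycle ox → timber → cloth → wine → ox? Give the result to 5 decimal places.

0.99127

Known legs of the cycle: 3.8053 × 0.14455 × 1.834 = 1.00880291491
For no arbitrage the full-cycle product must be 1, so the missing rate is 1 / 1.00880291491 ≈ 0.9912739.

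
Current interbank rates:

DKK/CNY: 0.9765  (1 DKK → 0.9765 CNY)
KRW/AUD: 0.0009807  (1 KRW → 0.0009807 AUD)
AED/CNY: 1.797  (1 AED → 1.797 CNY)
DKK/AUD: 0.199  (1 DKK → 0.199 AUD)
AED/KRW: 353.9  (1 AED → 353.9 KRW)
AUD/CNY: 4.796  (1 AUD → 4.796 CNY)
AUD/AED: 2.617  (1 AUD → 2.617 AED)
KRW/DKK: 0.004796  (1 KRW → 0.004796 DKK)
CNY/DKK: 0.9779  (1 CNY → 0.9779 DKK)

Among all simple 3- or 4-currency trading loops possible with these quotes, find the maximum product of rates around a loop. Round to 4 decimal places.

0.9333

DKK→AUD→CNY→DKK: 0.199 × 4.796 × 0.9779 = 0.93331
DKK→AUD→AED→CNY→DKK: 0.199 × 2.617 × 1.797 × 0.9779 = 0.91516
KRW→AUD→AED→KRW: 0.0009807 × 2.617 × 353.9 = 0.90828
KRW→DKK→AUD→AED→KRW: 0.004796 × 0.199 × 2.617 × 353.9 = 0.88393
Maximum is DKK→AUD→CNY→DKK at 0.9333; no arbitrage — every cycle loses value.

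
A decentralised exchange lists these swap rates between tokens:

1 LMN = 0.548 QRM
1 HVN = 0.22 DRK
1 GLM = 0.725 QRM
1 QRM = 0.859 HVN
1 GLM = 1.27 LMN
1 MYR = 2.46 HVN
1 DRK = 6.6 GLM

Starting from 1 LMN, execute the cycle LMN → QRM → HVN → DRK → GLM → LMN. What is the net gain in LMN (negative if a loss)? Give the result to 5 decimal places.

-0.13195

1 LMN × 0.548 = 0.548 QRM
0.548 QRM × 0.859 = 0.470732 HVN
0.470732 HVN × 0.22 = 0.10356104 DRK
0.10356104 DRK × 6.6 = 0.683502864 GLM
0.683502864 GLM × 1.27 = 0.86804863728 LMN
Net change: 0.86804863728 − 1 = -0.13195136272 LMN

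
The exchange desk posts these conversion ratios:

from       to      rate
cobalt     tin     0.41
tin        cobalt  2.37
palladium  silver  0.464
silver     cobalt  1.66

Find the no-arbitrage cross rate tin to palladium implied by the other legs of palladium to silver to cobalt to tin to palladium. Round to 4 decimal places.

3.1666

Known legs of the cycle: 0.464 × 1.66 × 0.41 = 0.3157984
For no arbitrage the full-cycle product must be 1, so the missing rate is 1 / 0.3157984 ≈ 3.166577.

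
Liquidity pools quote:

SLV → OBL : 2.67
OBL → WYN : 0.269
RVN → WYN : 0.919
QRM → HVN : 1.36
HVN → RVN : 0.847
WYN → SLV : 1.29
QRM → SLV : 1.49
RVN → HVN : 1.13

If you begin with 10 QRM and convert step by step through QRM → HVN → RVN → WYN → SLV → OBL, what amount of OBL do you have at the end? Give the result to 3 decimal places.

36.462

10 QRM × 1.36 = 13.6 HVN
13.6 HVN × 0.847 = 11.5192 RVN
11.5192 RVN × 0.919 = 10.5861448 WYN
10.5861448 WYN × 1.29 = 13.656126792 SLV
13.656126792 SLV × 2.67 = 36.46185853464 OBL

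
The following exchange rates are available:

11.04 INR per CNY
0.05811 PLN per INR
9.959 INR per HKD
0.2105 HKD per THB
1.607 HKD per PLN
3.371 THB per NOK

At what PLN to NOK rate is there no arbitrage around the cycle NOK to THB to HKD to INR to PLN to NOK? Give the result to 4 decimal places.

2.4351

Known legs of the cycle: 3.371 × 0.2105 × 9.959 × 0.05811 = 0.410655326675295
For no arbitrage the full-cycle product must be 1, so the missing rate is 1 / 0.410655326675295 ≈ 2.435132.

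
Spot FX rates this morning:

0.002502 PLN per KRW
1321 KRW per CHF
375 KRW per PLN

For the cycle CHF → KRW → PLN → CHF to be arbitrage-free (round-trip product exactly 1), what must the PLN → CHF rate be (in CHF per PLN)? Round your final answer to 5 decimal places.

Known legs of the cycle: 1321 × 0.002502 = 3.305142
For no arbitrage the full-cycle product must be 1, so the missing rate is 1 / 3.305142 ≈ 0.3025589.

0.30256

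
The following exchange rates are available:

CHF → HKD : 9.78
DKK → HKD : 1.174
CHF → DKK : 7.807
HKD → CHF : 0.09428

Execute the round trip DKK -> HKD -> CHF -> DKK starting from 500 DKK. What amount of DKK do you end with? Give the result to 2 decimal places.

500 DKK × 1.174 = 587 HKD
587 HKD × 0.09428 = 55.34236 CHF
55.34236 CHF × 7.807 = 432.05780452 DKK

432.06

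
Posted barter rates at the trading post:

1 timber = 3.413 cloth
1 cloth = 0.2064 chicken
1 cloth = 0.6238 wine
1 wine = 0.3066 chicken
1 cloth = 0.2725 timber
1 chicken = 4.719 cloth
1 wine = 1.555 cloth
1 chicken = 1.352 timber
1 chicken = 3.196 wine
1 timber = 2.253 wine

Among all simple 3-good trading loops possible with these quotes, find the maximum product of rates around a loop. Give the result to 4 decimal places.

1.0258

cloth→chicken→wine→cloth: 0.2064 × 3.196 × 1.555 = 1.02576
timber→wine→cloth→timber: 2.253 × 1.555 × 0.2725 = 0.95468
timber→cloth→chicken→timber: 3.413 × 0.2064 × 1.352 = 0.95241
timber→wine→chicken→timber: 2.253 × 0.3066 × 1.352 = 0.93392
cloth→wine→chicken→cloth: 0.6238 × 0.3066 × 4.719 = 0.90254
Maximum is cloth→chicken→wine→cloth at 1.0258; arbitrage exists.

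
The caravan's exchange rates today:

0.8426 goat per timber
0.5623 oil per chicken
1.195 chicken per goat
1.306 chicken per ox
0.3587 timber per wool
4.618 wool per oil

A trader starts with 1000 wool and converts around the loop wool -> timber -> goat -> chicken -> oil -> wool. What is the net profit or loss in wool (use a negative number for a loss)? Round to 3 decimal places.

-62.130

1000 wool × 0.3587 = 358.7 timber
358.7 timber × 0.8426 = 302.24062 goat
302.24062 goat × 1.195 = 361.1775409 chicken
361.1775409 chicken × 0.5623 = 203.09013124807 oil
203.09013124807 oil × 4.618 = 937.87022610358726 wool
Net change: 937.87022610358726 − 1000 = -62.12977389641274 wool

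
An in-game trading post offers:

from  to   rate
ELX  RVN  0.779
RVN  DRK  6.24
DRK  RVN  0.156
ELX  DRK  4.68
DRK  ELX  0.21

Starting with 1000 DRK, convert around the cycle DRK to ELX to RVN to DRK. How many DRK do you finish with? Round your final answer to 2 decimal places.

1020.80

1000 DRK × 0.21 = 210 ELX
210 ELX × 0.779 = 163.59 RVN
163.59 RVN × 6.24 = 1020.8016 DRK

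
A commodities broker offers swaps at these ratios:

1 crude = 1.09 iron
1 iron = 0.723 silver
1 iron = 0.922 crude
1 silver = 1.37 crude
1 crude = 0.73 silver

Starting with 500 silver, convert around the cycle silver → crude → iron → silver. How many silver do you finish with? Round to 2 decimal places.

539.83

500 silver × 1.37 = 685 crude
685 crude × 1.09 = 746.65 iron
746.65 iron × 0.723 = 539.82795 silver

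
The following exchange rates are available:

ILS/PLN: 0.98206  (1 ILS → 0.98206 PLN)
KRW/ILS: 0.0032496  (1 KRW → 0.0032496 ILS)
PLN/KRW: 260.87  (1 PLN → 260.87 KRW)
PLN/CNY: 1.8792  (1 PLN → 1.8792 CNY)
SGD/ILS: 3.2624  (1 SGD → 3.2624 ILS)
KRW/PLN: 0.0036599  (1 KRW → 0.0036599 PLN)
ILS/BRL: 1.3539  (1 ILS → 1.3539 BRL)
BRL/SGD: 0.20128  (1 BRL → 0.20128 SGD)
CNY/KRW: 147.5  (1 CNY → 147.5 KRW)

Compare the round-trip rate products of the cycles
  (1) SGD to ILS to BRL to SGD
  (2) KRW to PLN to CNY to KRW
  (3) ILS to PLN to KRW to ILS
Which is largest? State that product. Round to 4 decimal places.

1.0145

(1) 3.2624 × 1.3539 × 0.20128 = 0.88905
(2) 0.0036599 × 1.8792 × 147.5 = 1.01446
(3) 0.98206 × 260.87 × 0.0032496 = 0.83251
Highest is cycle (2) at 1.0145 (>1, arbitrage).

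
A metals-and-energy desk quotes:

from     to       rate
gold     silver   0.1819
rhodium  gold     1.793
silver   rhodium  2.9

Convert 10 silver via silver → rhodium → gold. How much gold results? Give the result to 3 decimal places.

10 silver × 2.9 = 29 rhodium
29 rhodium × 1.793 = 51.997 gold

51.997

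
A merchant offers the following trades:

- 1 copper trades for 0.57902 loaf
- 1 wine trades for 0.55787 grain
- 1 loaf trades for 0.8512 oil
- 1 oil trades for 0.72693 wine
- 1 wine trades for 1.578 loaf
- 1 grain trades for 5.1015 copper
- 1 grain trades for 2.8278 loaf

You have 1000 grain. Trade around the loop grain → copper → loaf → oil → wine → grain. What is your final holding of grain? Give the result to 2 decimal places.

1000 grain × 5.1015 = 5101.5 copper
5101.5 copper × 0.57902 = 2953.87053 loaf
2953.87053 loaf × 0.8512 = 2514.334595136 oil
2514.334595136 oil × 0.72693 = 1827.74524724221248 wine
1827.74524724221248 wine × 0.55787 = 1019.6442410790130762176 grain

1019.64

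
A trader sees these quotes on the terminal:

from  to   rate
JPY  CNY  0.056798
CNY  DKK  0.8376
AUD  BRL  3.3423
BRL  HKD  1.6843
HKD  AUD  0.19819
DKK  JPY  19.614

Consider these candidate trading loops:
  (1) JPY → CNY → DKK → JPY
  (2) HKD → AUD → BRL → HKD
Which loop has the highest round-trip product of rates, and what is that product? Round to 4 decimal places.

1.1157

(1) 0.056798 × 0.8376 × 19.614 = 0.93312
(2) 0.19819 × 3.3423 × 1.6843 = 1.11570
Highest is cycle (2) at 1.1157 (>1, arbitrage).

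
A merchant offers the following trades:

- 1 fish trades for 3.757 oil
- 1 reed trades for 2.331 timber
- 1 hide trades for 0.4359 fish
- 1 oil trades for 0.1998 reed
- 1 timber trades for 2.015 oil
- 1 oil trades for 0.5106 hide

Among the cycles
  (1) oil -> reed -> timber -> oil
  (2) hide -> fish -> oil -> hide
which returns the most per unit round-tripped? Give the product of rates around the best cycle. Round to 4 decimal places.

0.9385

(1) 0.1998 × 2.331 × 2.015 = 0.93845
(2) 0.4359 × 3.757 × 0.5106 = 0.83620
Highest is cycle (1) at 0.9385 (≤1, no arbitrage).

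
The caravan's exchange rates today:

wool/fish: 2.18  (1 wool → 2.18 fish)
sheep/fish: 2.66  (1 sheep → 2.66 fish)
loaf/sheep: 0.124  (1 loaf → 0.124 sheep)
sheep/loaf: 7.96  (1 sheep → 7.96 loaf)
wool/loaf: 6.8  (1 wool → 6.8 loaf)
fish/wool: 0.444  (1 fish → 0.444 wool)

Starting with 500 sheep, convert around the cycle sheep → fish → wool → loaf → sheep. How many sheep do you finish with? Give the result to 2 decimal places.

497.93

500 sheep × 2.66 = 1330 fish
1330 fish × 0.444 = 590.52 wool
590.52 wool × 6.8 = 4015.536 loaf
4015.536 loaf × 0.124 = 497.926464 sheep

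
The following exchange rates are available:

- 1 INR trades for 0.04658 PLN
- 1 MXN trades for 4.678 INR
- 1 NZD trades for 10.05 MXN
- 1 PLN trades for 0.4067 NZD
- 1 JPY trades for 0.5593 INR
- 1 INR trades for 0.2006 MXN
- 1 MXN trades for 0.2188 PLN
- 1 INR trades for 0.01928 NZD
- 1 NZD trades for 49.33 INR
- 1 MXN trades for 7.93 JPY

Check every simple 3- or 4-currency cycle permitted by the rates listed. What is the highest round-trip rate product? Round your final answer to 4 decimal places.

INR→PLN→NZD→INR: 0.04658 × 0.4067 × 49.33 = 0.93451
INR→NZD→MXN→INR: 0.01928 × 10.05 × 4.678 = 0.90643
PLN→NZD→MXN→PLN: 0.4067 × 10.05 × 0.2188 = 0.89431
INR→PLN→NZD→MXN→INR: 0.04658 × 0.4067 × 10.05 × 4.678 = 0.89064
INR→MXN→JPY→INR: 0.2006 × 7.93 × 0.5593 = 0.88971
INR→MXN→PLN→NZD→INR: 0.2006 × 0.2188 × 0.4067 × 49.33 = 0.88057
INR→NZD→MXN→JPY→INR: 0.01928 × 10.05 × 7.93 × 0.5593 = 0.85939
Maximum is INR→PLN→NZD→INR at 0.9345; no arbitrage — every cycle loses value.

0.9345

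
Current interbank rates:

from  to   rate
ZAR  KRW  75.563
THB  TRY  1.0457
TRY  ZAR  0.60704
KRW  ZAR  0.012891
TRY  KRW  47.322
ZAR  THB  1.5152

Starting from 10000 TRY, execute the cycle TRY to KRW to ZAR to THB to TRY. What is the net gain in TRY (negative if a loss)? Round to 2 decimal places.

-334.45

10000 TRY × 47.322 = 473220 KRW
473220 KRW × 0.012891 = 6100.27902 ZAR
6100.27902 ZAR × 1.5152 = 9243.142771104 THB
9243.142771104 THB × 1.0457 = 9665.5543957434528 TRY
Net change: 9665.5543957434528 − 10000 = -334.4456042565472 TRY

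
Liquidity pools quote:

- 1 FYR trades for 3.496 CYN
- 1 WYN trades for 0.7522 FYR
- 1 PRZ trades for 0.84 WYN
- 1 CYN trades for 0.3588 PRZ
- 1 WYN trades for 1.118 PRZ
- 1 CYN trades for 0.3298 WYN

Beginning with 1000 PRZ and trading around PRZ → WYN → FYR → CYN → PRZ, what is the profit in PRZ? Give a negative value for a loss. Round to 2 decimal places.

-207.43

1000 PRZ × 0.84 = 840 WYN
840 WYN × 0.7522 = 631.848 FYR
631.848 FYR × 3.496 = 2208.940608 CYN
2208.940608 CYN × 0.3588 = 792.5678901504 PRZ
Net change: 792.5678901504 − 1000 = -207.4321098496 PRZ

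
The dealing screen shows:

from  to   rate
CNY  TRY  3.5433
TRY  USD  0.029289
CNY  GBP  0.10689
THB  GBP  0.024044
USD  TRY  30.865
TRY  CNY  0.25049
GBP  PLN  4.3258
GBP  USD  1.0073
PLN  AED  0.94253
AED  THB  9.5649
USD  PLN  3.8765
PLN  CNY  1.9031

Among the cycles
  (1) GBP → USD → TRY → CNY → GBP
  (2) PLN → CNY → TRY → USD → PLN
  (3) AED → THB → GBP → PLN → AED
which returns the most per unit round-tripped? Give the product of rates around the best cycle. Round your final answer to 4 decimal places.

(1) 1.0073 × 30.865 × 0.25049 × 0.10689 = 0.83244
(2) 1.9031 × 3.5433 × 0.029289 × 3.8765 = 0.76562
(3) 9.5649 × 0.024044 × 4.3258 × 0.94253 = 0.93767
Highest is cycle (3) at 0.9377 (≤1, no arbitrage).

0.9377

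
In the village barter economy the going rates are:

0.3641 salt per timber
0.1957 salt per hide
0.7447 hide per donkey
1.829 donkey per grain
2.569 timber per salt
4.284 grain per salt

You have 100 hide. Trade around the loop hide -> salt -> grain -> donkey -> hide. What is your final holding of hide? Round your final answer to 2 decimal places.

100 hide × 0.1957 = 19.57 salt
19.57 salt × 4.284 = 83.83788 grain
83.83788 grain × 1.829 = 153.33948252 donkey
153.33948252 donkey × 0.7447 = 114.191912632644 hide

114.19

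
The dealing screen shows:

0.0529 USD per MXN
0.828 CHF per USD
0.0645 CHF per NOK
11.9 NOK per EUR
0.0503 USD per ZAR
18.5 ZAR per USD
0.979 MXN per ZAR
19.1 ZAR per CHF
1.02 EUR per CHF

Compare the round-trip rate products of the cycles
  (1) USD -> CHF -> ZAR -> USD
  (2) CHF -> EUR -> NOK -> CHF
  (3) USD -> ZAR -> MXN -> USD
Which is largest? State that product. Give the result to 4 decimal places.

0.9581

(1) 0.828 × 19.1 × 0.0503 = 0.79548
(2) 1.02 × 11.9 × 0.0645 = 0.78290
(3) 18.5 × 0.979 × 0.0529 = 0.95810
Highest is cycle (3) at 0.9581 (≤1, no arbitrage).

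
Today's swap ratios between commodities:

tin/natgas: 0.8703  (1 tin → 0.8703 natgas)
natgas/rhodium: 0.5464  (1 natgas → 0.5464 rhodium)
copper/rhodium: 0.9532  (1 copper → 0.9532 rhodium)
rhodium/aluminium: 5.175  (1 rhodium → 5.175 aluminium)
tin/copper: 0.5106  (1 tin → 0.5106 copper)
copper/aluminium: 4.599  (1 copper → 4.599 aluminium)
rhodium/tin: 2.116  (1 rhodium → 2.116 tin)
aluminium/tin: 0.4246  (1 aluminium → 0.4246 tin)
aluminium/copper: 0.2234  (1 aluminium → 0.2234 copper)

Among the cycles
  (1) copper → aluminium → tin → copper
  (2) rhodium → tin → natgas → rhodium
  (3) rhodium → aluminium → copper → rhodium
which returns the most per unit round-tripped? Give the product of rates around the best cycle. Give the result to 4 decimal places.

(1) 4.599 × 0.4246 × 0.5106 = 0.99707
(2) 2.116 × 0.8703 × 0.5464 = 1.00623
(3) 5.175 × 0.2234 × 0.9532 = 1.10199
Highest is cycle (3) at 1.1020 (>1, arbitrage).

1.1020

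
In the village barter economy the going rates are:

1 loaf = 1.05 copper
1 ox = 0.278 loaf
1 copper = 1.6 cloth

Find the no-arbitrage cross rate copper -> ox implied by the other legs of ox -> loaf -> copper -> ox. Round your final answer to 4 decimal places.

3.4258

Known legs of the cycle: 0.278 × 1.05 = 0.2919
For no arbitrage the full-cycle product must be 1, so the missing rate is 1 / 0.2919 ≈ 3.425831.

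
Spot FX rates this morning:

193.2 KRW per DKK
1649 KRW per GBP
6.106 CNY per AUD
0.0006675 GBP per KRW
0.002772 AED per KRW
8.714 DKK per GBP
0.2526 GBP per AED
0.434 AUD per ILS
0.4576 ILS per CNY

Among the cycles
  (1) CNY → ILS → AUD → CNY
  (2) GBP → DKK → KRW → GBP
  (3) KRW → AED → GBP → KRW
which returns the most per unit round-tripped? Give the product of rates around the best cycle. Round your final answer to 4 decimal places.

1.2126

(1) 0.4576 × 0.434 × 6.106 = 1.21264
(2) 8.714 × 193.2 × 0.0006675 = 1.12377
(3) 0.002772 × 0.2526 × 1649 = 1.15464
Highest is cycle (1) at 1.2126 (>1, arbitrage).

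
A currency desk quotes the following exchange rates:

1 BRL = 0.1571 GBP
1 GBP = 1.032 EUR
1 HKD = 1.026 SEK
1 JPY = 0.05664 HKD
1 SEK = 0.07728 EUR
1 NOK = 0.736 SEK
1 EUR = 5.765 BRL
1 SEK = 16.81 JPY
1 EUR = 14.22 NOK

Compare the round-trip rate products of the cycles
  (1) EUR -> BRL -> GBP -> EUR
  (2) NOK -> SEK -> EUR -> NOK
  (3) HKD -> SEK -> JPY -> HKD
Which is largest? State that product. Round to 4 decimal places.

(1) 5.765 × 0.1571 × 1.032 = 0.93466
(2) 0.736 × 0.07728 × 14.22 = 0.80881
(3) 1.026 × 16.81 × 0.05664 = 0.97687
Highest is cycle (3) at 0.9769 (≤1, no arbitrage).

0.9769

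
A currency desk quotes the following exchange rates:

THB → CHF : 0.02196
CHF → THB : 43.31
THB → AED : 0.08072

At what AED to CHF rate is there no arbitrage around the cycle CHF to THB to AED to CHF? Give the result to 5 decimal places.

Known legs of the cycle: 43.31 × 0.08072 = 3.4959832
For no arbitrage the full-cycle product must be 1, so the missing rate is 1 / 3.4959832 ≈ 0.2860426.

0.28604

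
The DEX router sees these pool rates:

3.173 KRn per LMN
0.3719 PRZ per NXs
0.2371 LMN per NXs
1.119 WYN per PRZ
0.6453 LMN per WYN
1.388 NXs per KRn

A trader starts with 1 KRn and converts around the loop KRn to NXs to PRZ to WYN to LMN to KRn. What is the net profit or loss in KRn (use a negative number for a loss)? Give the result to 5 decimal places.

1 KRn × 1.388 = 1.388 NXs
1.388 NXs × 0.3719 = 0.5161972 PRZ
0.5161972 PRZ × 1.119 = 0.5776246668 WYN
0.5776246668 WYN × 0.6453 = 0.37274119748604 LMN
0.37274119748604 LMN × 3.173 = 1.18270781962320492 KRn
Net change: 1.18270781962320492 − 1 = 0.18270781962320492 KRn

0.18271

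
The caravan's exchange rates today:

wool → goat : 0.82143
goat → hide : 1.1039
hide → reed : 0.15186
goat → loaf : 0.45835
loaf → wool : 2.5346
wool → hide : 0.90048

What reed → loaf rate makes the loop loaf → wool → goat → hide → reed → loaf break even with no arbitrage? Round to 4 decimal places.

2.8651

Known legs of the cycle: 2.5346 × 0.82143 × 1.1039 × 0.15186 = 0.349022254406069412
For no arbitrage the full-cycle product must be 1, so the missing rate is 1 / 0.349022254406069412 ≈ 2.865147.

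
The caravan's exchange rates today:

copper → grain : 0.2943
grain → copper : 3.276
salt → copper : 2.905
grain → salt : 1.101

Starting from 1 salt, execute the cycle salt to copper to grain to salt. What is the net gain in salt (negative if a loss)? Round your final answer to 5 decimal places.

1 salt × 2.905 = 2.905 copper
2.905 copper × 0.2943 = 0.8549415 grain
0.8549415 grain × 1.101 = 0.9412905915 salt
Net change: 0.9412905915 − 1 = -0.0587094085 salt

-0.05871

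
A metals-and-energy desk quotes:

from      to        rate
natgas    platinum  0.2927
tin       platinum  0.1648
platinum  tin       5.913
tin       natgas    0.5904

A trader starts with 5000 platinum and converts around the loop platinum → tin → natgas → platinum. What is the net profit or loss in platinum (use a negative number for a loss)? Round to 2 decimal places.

5000 platinum × 5.913 = 29565 tin
29565 tin × 0.5904 = 17455.176 natgas
17455.176 natgas × 0.2927 = 5109.1300152 platinum
Net change: 5109.1300152 − 5000 = 109.1300152 platinum

109.13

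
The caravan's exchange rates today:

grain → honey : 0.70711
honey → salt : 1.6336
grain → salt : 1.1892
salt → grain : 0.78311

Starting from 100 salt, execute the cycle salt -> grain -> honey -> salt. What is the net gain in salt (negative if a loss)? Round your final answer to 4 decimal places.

-9.5402

100 salt × 0.78311 = 78.311 grain
78.311 grain × 0.70711 = 55.37449121 honey
55.37449121 honey × 1.6336 = 90.459768840656 salt
Net change: 90.459768840656 − 100 = -9.540231159344 salt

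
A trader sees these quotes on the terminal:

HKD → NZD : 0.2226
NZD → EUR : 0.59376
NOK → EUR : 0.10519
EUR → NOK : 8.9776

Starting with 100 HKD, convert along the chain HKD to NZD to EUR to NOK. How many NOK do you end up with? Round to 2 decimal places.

118.66

100 HKD × 0.2226 = 22.26 NZD
22.26 NZD × 0.59376 = 13.2170976 EUR
13.2170976 EUR × 8.9776 = 118.65781541376 NOK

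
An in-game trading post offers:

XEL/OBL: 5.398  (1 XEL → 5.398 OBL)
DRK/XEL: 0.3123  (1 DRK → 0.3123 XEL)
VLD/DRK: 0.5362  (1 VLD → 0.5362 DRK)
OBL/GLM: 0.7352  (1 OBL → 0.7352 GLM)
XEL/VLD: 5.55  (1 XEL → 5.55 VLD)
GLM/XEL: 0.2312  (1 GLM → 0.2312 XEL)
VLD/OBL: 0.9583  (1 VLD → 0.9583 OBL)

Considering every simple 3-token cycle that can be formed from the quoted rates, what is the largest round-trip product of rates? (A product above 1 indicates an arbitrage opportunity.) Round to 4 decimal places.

DRK→XEL→VLD→DRK: 0.3123 × 5.55 × 0.5362 = 0.92938
GLM→XEL→OBL→GLM: 0.2312 × 5.398 × 0.7352 = 0.91754
Maximum is DRK→XEL→VLD→DRK at 0.9294; no arbitrage — every cycle loses value.

0.9294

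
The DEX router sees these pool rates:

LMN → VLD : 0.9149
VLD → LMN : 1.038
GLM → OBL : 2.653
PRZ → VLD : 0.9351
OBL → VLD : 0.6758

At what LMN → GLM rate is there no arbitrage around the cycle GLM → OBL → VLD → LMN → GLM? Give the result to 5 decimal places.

0.53734

Known legs of the cycle: 2.653 × 0.6758 × 1.038 = 1.8610275012
For no arbitrage the full-cycle product must be 1, so the missing rate is 1 / 1.8610275012 ≈ 0.5373376.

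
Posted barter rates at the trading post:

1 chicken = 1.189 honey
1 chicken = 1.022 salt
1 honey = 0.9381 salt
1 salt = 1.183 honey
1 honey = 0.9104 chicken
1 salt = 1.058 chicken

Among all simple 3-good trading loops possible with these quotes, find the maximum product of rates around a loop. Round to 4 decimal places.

salt→chicken→honey→salt: 1.058 × 1.189 × 0.9381 = 1.18009
salt→honey→chicken→salt: 1.183 × 0.9104 × 1.022 = 1.10070
Maximum is salt→chicken→honey→salt at 1.1801; arbitrage exists.

1.1801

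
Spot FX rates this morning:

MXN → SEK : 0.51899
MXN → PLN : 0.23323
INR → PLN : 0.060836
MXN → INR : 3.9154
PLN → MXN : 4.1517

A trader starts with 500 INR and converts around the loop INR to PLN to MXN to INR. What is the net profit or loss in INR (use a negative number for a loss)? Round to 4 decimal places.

500 INR × 0.060836 = 30.418 PLN
30.418 PLN × 4.1517 = 126.2864106 MXN
126.2864106 MXN × 3.9154 = 494.46181206324 INR
Net change: 494.46181206324 − 500 = -5.53818793676 INR

-5.5382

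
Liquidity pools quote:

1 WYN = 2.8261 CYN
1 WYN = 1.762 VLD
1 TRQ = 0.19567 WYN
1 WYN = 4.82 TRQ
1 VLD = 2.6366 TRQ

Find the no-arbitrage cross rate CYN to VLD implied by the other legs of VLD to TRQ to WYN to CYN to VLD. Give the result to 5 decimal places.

Known legs of the cycle: 2.6366 × 0.19567 × 2.8261 = 1.4579949435242
For no arbitrage the full-cycle product must be 1, so the missing rate is 1 / 1.4579949435242 ≈ 0.6858734.

0.68587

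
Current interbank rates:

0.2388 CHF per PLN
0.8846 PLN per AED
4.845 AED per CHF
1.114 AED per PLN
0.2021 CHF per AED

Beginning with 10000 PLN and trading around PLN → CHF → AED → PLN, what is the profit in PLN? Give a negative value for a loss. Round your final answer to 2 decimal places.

10000 PLN × 0.2388 = 2388 CHF
2388 CHF × 4.845 = 11569.86 AED
11569.86 AED × 0.8846 = 10234.698156 PLN
Net change: 10234.698156 − 10000 = 234.698156 PLN

234.70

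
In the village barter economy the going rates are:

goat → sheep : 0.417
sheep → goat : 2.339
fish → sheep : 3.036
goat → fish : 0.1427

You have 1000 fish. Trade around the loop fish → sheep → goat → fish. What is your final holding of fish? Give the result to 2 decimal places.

1000 fish × 3.036 = 3036 sheep
3036 sheep × 2.339 = 7101.204 goat
7101.204 goat × 0.1427 = 1013.3418108 fish

1013.34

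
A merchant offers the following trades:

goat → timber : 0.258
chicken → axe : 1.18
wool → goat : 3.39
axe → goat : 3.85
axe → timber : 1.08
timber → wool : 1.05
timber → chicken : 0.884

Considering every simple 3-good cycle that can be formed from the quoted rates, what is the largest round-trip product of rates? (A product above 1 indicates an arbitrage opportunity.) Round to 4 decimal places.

1.1266

timber→chicken→axe→timber: 0.884 × 1.18 × 1.08 = 1.12657
goat→timber→wool→goat: 0.258 × 1.05 × 3.39 = 0.91835
Maximum is timber→chicken→axe→timber at 1.1266; arbitrage exists.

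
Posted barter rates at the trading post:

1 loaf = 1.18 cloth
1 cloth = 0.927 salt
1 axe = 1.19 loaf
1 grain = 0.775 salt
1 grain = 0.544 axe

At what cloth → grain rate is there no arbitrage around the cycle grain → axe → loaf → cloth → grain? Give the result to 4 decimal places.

Known legs of the cycle: 0.544 × 1.19 × 1.18 = 0.7638848
For no arbitrage the full-cycle product must be 1, so the missing rate is 1 / 0.7638848 ≈ 1.309098.

1.3091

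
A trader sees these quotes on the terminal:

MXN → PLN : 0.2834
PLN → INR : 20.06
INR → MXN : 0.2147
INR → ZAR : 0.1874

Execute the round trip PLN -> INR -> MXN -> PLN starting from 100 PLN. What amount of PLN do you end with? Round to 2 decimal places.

122.06

100 PLN × 20.06 = 2006 INR
2006 INR × 0.2147 = 430.6882 MXN
430.6882 MXN × 0.2834 = 122.05703588 PLN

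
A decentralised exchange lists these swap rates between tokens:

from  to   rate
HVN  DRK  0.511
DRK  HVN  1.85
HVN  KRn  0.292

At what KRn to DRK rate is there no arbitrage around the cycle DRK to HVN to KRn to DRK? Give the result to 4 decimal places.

1.8512

Known legs of the cycle: 1.85 × 0.292 = 0.5402
For no arbitrage the full-cycle product must be 1, so the missing rate is 1 / 0.5402 ≈ 1.851166.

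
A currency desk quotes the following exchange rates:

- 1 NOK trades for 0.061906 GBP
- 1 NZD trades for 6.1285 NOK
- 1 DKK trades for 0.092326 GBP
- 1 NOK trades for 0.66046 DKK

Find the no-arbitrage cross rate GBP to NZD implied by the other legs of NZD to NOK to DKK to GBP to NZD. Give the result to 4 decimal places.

2.6759

Known legs of the cycle: 6.1285 × 0.66046 × 0.092326 = 0.37370140520986
For no arbitrage the full-cycle product must be 1, so the missing rate is 1 / 0.37370140520986 ≈ 2.675933.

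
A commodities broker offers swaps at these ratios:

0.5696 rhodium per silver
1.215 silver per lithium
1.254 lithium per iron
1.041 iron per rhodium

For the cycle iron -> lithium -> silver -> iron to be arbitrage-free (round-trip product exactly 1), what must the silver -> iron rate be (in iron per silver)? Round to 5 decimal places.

Known legs of the cycle: 1.254 × 1.215 = 1.52361
For no arbitrage the full-cycle product must be 1, so the missing rate is 1 / 1.52361 ≈ 0.6563359.

0.65634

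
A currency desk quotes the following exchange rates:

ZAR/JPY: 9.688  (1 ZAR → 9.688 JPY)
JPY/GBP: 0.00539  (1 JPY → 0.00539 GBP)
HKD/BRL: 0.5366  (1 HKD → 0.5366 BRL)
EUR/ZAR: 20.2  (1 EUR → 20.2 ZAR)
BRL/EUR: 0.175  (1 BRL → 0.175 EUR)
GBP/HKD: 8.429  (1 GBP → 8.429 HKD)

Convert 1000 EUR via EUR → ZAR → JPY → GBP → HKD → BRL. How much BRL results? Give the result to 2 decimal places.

4770.91

1000 EUR × 20.2 = 20200 ZAR
20200 ZAR × 9.688 = 195697.6 JPY
195697.6 JPY × 0.00539 = 1054.810064 GBP
1054.810064 GBP × 8.429 = 8890.994029456 HKD
8890.994029456 HKD × 0.5366 = 4770.9073962060896 BRL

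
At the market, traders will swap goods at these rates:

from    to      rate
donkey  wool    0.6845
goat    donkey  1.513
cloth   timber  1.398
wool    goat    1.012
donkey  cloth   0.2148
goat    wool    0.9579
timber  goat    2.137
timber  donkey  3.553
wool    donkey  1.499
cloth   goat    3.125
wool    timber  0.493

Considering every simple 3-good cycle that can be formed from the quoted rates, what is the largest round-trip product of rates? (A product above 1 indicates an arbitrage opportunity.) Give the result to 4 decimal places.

wool→timber→donkey→wool: 0.493 × 3.553 × 0.6845 = 1.19899
timber→donkey→cloth→timber: 3.553 × 0.2148 × 1.398 = 1.06693
wool→goat→donkey→wool: 1.012 × 1.513 × 0.6845 = 1.04808
goat→donkey→cloth→goat: 1.513 × 0.2148 × 3.125 = 1.01560
wool→timber→goat→wool: 0.493 × 2.137 × 0.9579 = 1.00919
Maximum is wool→timber→donkey→wool at 1.1990; arbitrage exists.

1.1990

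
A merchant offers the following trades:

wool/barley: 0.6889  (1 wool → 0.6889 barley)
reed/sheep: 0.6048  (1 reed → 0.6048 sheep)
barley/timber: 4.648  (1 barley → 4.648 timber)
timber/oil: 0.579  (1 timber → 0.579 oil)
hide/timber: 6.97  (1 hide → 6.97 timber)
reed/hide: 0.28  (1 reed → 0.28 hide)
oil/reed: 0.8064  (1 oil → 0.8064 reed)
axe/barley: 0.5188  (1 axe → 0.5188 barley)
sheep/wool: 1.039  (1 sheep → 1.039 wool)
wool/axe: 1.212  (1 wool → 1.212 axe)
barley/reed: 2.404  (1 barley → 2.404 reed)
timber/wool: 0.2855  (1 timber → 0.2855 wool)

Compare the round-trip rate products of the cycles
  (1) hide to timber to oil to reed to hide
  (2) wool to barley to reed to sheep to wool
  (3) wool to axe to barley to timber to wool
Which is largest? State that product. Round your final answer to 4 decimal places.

(1) 6.97 × 0.579 × 0.8064 × 0.28 = 0.91121
(2) 0.6889 × 2.404 × 0.6048 × 1.039 = 1.04068
(3) 1.212 × 0.5188 × 4.648 × 0.2855 = 0.83440
Highest is cycle (2) at 1.0407 (>1, arbitrage).

1.0407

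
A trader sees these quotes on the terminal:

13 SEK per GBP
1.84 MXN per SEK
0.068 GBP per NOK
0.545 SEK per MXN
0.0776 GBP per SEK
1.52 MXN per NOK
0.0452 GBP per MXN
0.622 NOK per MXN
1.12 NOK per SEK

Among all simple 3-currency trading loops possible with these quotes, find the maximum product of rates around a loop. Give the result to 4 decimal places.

SEK→MXN→GBP→SEK: 1.84 × 0.0452 × 13 = 1.08118
SEK→NOK→GBP→SEK: 1.12 × 0.068 × 13 = 0.99008
SEK→NOK→MXN→SEK: 1.12 × 1.52 × 0.545 = 0.92781
Maximum is SEK→MXN→GBP→SEK at 1.0812; arbitrage exists.

1.0812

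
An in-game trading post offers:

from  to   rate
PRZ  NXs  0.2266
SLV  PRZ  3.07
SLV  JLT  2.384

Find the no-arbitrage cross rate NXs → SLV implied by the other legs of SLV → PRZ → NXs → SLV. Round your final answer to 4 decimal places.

1.4375

Known legs of the cycle: 3.07 × 0.2266 = 0.695662
For no arbitrage the full-cycle product must be 1, so the missing rate is 1 / 0.695662 ≈ 1.437480.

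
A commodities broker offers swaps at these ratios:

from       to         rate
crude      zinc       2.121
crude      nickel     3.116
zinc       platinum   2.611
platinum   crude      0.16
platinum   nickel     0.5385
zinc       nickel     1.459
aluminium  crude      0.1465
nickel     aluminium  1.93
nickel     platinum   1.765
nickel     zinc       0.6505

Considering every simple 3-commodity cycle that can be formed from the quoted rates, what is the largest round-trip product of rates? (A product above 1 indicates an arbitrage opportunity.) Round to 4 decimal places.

platinum→nickel→zinc→platinum: 0.5385 × 0.6505 × 2.611 = 0.91462
platinum→crude→zinc→platinum: 0.16 × 2.121 × 2.611 = 0.88607
nickel→aluminium→crude→nickel: 1.93 × 0.1465 × 3.116 = 0.88103
platinum→crude→nickel→platinum: 0.16 × 3.116 × 1.765 = 0.87996
Maximum is platinum→nickel→zinc→platinum at 0.9146; no arbitrage — every cycle loses value.

0.9146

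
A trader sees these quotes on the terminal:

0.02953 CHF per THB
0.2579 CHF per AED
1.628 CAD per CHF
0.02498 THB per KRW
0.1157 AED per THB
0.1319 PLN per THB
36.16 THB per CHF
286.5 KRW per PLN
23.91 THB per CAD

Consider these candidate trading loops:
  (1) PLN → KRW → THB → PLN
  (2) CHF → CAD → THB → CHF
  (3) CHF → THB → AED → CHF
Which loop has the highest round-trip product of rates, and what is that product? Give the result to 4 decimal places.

(1) 286.5 × 0.02498 × 0.1319 = 0.94398
(2) 1.628 × 23.91 × 0.02953 = 1.14947
(3) 36.16 × 0.1157 × 0.2579 = 1.07898
Highest is cycle (2) at 1.1495 (>1, arbitrage).

1.1495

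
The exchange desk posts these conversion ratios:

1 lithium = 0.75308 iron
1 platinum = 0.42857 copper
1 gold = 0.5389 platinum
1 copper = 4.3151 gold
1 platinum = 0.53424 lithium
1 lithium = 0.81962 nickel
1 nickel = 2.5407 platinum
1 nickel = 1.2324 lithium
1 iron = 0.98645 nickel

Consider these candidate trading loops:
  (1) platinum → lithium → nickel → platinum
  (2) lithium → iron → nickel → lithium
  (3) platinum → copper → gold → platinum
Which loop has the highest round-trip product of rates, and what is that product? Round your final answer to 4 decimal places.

(1) 0.53424 × 0.81962 × 2.5407 = 1.11251
(2) 0.75308 × 0.98645 × 1.2324 = 0.91552
(3) 0.42857 × 4.3151 × 0.5389 = 0.99660
Highest is cycle (1) at 1.1125 (>1, arbitrage).

1.1125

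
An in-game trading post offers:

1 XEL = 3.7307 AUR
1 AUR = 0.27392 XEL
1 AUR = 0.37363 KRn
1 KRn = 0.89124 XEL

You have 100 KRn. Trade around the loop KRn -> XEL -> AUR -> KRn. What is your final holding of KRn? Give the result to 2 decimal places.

124.23

100 KRn × 0.89124 = 89.124 XEL
89.124 XEL × 3.7307 = 332.4949068 AUR
332.4949068 AUR × 0.37363 = 124.230072027684 KRn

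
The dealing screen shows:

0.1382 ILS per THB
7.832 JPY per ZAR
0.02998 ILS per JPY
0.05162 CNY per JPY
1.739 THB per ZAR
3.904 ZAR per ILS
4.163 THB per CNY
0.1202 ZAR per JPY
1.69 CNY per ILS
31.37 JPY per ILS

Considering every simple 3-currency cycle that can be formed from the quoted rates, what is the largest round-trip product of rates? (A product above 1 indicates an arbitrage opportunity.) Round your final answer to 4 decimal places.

CNY→THB→ILS→CNY: 4.163 × 0.1382 × 1.69 = 0.97230
THB→ILS→ZAR→THB: 0.1382 × 3.904 × 1.739 = 0.93825
ILS→ZAR→JPY→ILS: 3.904 × 7.832 × 0.02998 = 0.91667
Maximum is CNY→THB→ILS→CNY at 0.9723; no arbitrage — every cycle loses value.

0.9723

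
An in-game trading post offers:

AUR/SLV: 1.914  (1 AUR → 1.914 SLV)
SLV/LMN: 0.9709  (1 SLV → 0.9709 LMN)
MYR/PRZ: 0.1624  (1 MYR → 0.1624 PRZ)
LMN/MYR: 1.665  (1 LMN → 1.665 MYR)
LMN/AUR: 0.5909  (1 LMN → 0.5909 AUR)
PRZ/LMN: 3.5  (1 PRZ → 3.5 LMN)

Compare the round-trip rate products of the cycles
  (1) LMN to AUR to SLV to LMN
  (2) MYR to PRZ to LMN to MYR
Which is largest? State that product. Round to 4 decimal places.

(1) 0.5909 × 1.914 × 0.9709 = 1.09807
(2) 0.1624 × 3.5 × 1.665 = 0.94639
Highest is cycle (1) at 1.0981 (>1, arbitrage).

1.0981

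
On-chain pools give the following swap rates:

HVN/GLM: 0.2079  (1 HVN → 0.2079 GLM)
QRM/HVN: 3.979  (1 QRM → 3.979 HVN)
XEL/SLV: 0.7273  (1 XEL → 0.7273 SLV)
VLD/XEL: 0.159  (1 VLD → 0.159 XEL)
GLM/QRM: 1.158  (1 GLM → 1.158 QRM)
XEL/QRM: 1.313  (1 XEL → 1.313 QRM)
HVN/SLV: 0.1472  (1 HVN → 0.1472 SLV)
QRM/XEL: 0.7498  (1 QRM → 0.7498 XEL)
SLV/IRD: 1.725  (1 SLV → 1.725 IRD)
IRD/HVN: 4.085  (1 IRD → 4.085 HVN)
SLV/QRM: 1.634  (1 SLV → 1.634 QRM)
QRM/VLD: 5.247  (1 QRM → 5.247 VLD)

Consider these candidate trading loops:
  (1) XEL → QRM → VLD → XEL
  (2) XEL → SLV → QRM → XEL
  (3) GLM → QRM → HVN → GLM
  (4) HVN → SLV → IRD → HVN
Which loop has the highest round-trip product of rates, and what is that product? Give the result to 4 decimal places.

1.0954

(1) 1.313 × 5.247 × 0.159 = 1.09540
(2) 0.7273 × 1.634 × 0.7498 = 0.89107
(3) 1.158 × 3.979 × 0.2079 = 0.95794
(4) 0.1472 × 1.725 × 4.085 = 1.03726
Highest is cycle (1) at 1.0954 (>1, arbitrage).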